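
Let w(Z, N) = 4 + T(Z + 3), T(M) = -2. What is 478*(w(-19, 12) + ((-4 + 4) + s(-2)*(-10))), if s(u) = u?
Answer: 10516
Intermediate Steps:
w(Z, N) = 2 (w(Z, N) = 4 - 2 = 2)
478*(w(-19, 12) + ((-4 + 4) + s(-2)*(-10))) = 478*(2 + ((-4 + 4) - 2*(-10))) = 478*(2 + (0 + 20)) = 478*(2 + 20) = 478*22 = 10516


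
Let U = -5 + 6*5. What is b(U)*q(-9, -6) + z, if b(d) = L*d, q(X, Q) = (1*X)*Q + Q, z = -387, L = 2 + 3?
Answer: 5613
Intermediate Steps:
U = 25 (U = -5 + 30 = 25)
L = 5
q(X, Q) = Q + Q*X (q(X, Q) = X*Q + Q = Q*X + Q = Q + Q*X)
b(d) = 5*d
b(U)*q(-9, -6) + z = (5*25)*(-6*(1 - 9)) - 387 = 125*(-6*(-8)) - 387 = 125*48 - 387 = 6000 - 387 = 5613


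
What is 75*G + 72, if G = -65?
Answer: -4803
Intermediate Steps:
75*G + 72 = 75*(-65) + 72 = -4875 + 72 = -4803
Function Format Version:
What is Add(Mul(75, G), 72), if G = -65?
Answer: -4803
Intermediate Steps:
Add(Mul(75, G), 72) = Add(Mul(75, -65), 72) = Add(-4875, 72) = -4803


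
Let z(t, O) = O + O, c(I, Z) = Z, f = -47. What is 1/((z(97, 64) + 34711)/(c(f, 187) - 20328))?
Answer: -20141/34839 ≈ -0.57812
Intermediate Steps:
z(t, O) = 2*O
1/((z(97, 64) + 34711)/(c(f, 187) - 20328)) = 1/((2*64 + 34711)/(187 - 20328)) = 1/((128 + 34711)/(-20141)) = 1/(34839*(-1/20141)) = 1/(-34839/20141) = -20141/34839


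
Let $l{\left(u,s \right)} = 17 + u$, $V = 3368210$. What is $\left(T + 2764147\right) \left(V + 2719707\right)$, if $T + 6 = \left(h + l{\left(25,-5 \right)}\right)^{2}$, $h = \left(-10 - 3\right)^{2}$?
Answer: $17098901137054$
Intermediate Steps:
$h = 169$ ($h = \left(-13\right)^{2} = 169$)
$T = 44515$ ($T = -6 + \left(169 + \left(17 + 25\right)\right)^{2} = -6 + \left(169 + 42\right)^{2} = -6 + 211^{2} = -6 + 44521 = 44515$)
$\left(T + 2764147\right) \left(V + 2719707\right) = \left(44515 + 2764147\right) \left(3368210 + 2719707\right) = 2808662 \cdot 6087917 = 17098901137054$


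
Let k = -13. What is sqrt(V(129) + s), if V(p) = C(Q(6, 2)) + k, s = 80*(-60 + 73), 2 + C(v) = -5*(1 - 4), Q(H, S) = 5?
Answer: 4*sqrt(65) ≈ 32.249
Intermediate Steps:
C(v) = 13 (C(v) = -2 - 5*(1 - 4) = -2 - 5*(-3) = -2 + 15 = 13)
s = 1040 (s = 80*13 = 1040)
V(p) = 0 (V(p) = 13 - 13 = 0)
sqrt(V(129) + s) = sqrt(0 + 1040) = sqrt(1040) = 4*sqrt(65)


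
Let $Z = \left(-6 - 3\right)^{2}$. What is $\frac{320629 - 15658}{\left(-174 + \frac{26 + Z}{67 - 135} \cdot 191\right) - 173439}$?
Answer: $- \frac{20738028}{11826121} \approx -1.7536$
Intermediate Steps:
$Z = 81$ ($Z = \left(-9\right)^{2} = 81$)
$\frac{320629 - 15658}{\left(-174 + \frac{26 + Z}{67 - 135} \cdot 191\right) - 173439} = \frac{320629 - 15658}{\left(-174 + \frac{26 + 81}{67 - 135} \cdot 191\right) - 173439} = \frac{304971}{\left(-174 + \frac{107}{-68} \cdot 191\right) - 173439} = \frac{304971}{\left(-174 + 107 \left(- \frac{1}{68}\right) 191\right) - 173439} = \frac{304971}{\left(-174 - \frac{20437}{68}\right) - 173439} = \frac{304971}{- \frac{32269}{68} - 173439} = \frac{304971}{- \frac{11826121}{68}} = 304971 \left(- \frac{68}{11826121}\right) = - \frac{20738028}{11826121}$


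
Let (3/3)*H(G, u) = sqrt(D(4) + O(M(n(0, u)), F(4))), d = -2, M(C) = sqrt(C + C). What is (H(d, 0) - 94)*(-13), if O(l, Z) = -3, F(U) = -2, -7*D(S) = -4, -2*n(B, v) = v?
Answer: 1222 - 13*I*sqrt(119)/7 ≈ 1222.0 - 20.259*I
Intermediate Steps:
n(B, v) = -v/2
D(S) = 4/7 (D(S) = -1/7*(-4) = 4/7)
M(C) = sqrt(2)*sqrt(C) (M(C) = sqrt(2*C) = sqrt(2)*sqrt(C))
H(G, u) = I*sqrt(119)/7 (H(G, u) = sqrt(4/7 - 3) = sqrt(-17/7) = I*sqrt(119)/7)
(H(d, 0) - 94)*(-13) = (I*sqrt(119)/7 - 94)*(-13) = (-94 + I*sqrt(119)/7)*(-13) = 1222 - 13*I*sqrt(119)/7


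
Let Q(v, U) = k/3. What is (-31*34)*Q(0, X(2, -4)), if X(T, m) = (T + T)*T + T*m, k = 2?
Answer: -2108/3 ≈ -702.67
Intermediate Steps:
X(T, m) = 2*T² + T*m (X(T, m) = (2*T)*T + T*m = 2*T² + T*m)
Q(v, U) = ⅔ (Q(v, U) = 2/3 = 2*(⅓) = ⅔)
(-31*34)*Q(0, X(2, -4)) = -31*34*(⅔) = -1054*⅔ = -2108/3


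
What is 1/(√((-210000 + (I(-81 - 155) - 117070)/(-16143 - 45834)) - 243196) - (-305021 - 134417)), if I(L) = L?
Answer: 4539174821/1994690586259129 - I*√193420653163858/3989381172518258 ≈ 2.2756e-6 - 3.4862e-9*I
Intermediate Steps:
1/(√((-210000 + (I(-81 - 155) - 117070)/(-16143 - 45834)) - 243196) - (-305021 - 134417)) = 1/(√((-210000 + ((-81 - 155) - 117070)/(-16143 - 45834)) - 243196) - (-305021 - 134417)) = 1/(√((-210000 + (-236 - 117070)/(-61977)) - 243196) - 1*(-439438)) = 1/(√((-210000 - 117306*(-1/61977)) - 243196) + 439438) = 1/(√((-210000 + 39102/20659) - 243196) + 439438) = 1/(√(-4338350898/20659 - 243196) + 439438) = 1/(√(-9362537062/20659) + 439438) = 1/(I*√193420653163858/20659 + 439438) = 1/(439438 + I*√193420653163858/20659)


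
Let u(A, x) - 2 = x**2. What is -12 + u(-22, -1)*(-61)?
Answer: -195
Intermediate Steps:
u(A, x) = 2 + x**2
-12 + u(-22, -1)*(-61) = -12 + (2 + (-1)**2)*(-61) = -12 + (2 + 1)*(-61) = -12 + 3*(-61) = -12 - 183 = -195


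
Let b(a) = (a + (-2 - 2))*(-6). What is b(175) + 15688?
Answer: 14662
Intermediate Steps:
b(a) = 24 - 6*a (b(a) = (a - 4)*(-6) = (-4 + a)*(-6) = 24 - 6*a)
b(175) + 15688 = (24 - 6*175) + 15688 = (24 - 1050) + 15688 = -1026 + 15688 = 14662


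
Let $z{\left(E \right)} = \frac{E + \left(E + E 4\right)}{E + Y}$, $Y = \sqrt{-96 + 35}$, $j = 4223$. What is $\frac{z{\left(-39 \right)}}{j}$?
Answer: $\frac{4563}{3340393} + \frac{117 i \sqrt{61}}{3340393} \approx 0.001366 + 0.00027356 i$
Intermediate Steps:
$Y = i \sqrt{61}$ ($Y = \sqrt{-61} = i \sqrt{61} \approx 7.8102 i$)
$z{\left(E \right)} = \frac{6 E}{E + i \sqrt{61}}$ ($z{\left(E \right)} = \frac{E + \left(E + E 4\right)}{E + i \sqrt{61}} = \frac{E + \left(E + 4 E\right)}{E + i \sqrt{61}} = \frac{E + 5 E}{E + i \sqrt{61}} = \frac{6 E}{E + i \sqrt{61}}$)
$\frac{z{\left(-39 \right)}}{j} = \frac{6 \left(-39\right) \frac{1}{-39 + i \sqrt{61}}}{4223} = - \frac{234}{-39 + i \sqrt{61}} \cdot \frac{1}{4223} = - \frac{234}{4223 \left(-39 + i \sqrt{61}\right)}$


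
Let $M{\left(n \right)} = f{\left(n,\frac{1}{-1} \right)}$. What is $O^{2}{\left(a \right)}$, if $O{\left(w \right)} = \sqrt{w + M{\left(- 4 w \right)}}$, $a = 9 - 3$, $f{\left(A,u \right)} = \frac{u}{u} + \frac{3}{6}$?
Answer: $\frac{15}{2} \approx 7.5$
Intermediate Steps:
$f{\left(A,u \right)} = \frac{3}{2}$ ($f{\left(A,u \right)} = 1 + 3 \cdot \frac{1}{6} = 1 + \frac{1}{2} = \frac{3}{2}$)
$M{\left(n \right)} = \frac{3}{2}$
$a = 6$ ($a = 9 - 3 = 6$)
$O{\left(w \right)} = \sqrt{\frac{3}{2} + w}$ ($O{\left(w \right)} = \sqrt{w + \frac{3}{2}} = \sqrt{\frac{3}{2} + w}$)
$O^{2}{\left(a \right)} = \left(\frac{\sqrt{6 + 4 \cdot 6}}{2}\right)^{2} = \left(\frac{\sqrt{6 + 24}}{2}\right)^{2} = \left(\frac{\sqrt{30}}{2}\right)^{2} = \frac{15}{2}$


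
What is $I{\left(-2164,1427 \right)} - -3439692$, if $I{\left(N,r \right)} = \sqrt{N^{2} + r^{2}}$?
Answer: $3439692 + 5 \sqrt{268769} \approx 3.4423 \cdot 10^{6}$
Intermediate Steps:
$I{\left(-2164,1427 \right)} - -3439692 = \sqrt{\left(-2164\right)^{2} + 1427^{2}} - -3439692 = \sqrt{4682896 + 2036329} + 3439692 = \sqrt{6719225} + 3439692 = 5 \sqrt{268769} + 3439692 = 3439692 + 5 \sqrt{268769}$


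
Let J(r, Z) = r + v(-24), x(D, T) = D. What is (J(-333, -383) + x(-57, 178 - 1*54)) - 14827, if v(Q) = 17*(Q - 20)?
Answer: -15965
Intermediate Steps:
v(Q) = -340 + 17*Q (v(Q) = 17*(-20 + Q) = -340 + 17*Q)
J(r, Z) = -748 + r (J(r, Z) = r + (-340 + 17*(-24)) = r + (-340 - 408) = r - 748 = -748 + r)
(J(-333, -383) + x(-57, 178 - 1*54)) - 14827 = ((-748 - 333) - 57) - 14827 = (-1081 - 57) - 14827 = -1138 - 14827 = -15965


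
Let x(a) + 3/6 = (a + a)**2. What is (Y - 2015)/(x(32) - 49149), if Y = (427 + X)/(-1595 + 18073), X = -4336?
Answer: 33207079/742391573 ≈ 0.044730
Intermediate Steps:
x(a) = -1/2 + 4*a**2 (x(a) = -1/2 + (a + a)**2 = -1/2 + (2*a)**2 = -1/2 + 4*a**2)
Y = -3909/16478 (Y = (427 - 4336)/(-1595 + 18073) = -3909/16478 ≈ -0.23723)
(Y - 2015)/(x(32) - 49149) = (-3909/16478 - 2015)/((-1/2 + 4*32**2) - 49149) = -33207079/(16478*((-1/2 + 4*1024) - 49149)) = -33207079/(16478*((-1/2 + 4096) - 49149)) = -33207079/(16478*(8191/2 - 49149)) = -33207079/(16478*(-90107/2)) = -33207079/16478*(-2/90107) = 33207079/742391573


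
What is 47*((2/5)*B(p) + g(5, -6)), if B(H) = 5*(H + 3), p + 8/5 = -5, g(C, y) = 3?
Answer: -987/5 ≈ -197.40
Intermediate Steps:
p = -33/5 (p = -8/5 - 5 = -33/5 ≈ -6.6000)
B(H) = 15 + 5*H (B(H) = 5*(3 + H) = 15 + 5*H)
47*((2/5)*B(p) + g(5, -6)) = 47*((2/5)*(15 + 5*(-33/5)) + 3) = 47*((2*(1/5))*(15 - 33) + 3) = 47*((2/5)*(-18) + 3) = 47*(-36/5 + 3) = 47*(-21/5) = -987/5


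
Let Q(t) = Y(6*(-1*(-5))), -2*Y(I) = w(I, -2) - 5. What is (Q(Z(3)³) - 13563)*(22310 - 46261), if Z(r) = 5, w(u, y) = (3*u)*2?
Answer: 653886251/2 ≈ 3.2694e+8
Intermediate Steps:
w(u, y) = 6*u
Y(I) = 5/2 - 3*I (Y(I) = -(6*I - 5)/2 = -(-5 + 6*I)/2 = 5/2 - 3*I)
Q(t) = -175/2 (Q(t) = 5/2 - 18*(-1*(-5)) = 5/2 - 18*5 = 5/2 - 3*30 = 5/2 - 90 = -175/2)
(Q(Z(3)³) - 13563)*(22310 - 46261) = (-175/2 - 13563)*(22310 - 46261) = -27301/2*(-23951) = 653886251/2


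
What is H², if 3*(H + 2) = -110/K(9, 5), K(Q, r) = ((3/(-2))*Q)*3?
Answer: 70756/59049 ≈ 1.1983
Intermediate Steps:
K(Q, r) = -9*Q/2 (K(Q, r) = ((3*(-½))*Q)*3 = -3*Q/2*3 = -9*Q/2)
H = -266/243 (H = -2 + (-110/((-9/2*9)))/3 = -2 + (-110/(-81/2))/3 = -2 + (-110*(-2/81))/3 = -2 + (⅓)*(220/81) = -2 + 220/243 = -266/243 ≈ -1.0947)
H² = (-266/243)² = 70756/59049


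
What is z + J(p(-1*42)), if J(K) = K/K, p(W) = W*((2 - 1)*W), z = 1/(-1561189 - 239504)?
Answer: 1800692/1800693 ≈ 1.0000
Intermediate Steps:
z = -1/1800693 (z = 1/(-1800693) = -1/1800693 ≈ -5.5534e-7)
p(W) = W² (p(W) = W*(1*W) = W*W = W²)
J(K) = 1
z + J(p(-1*42)) = -1/1800693 + 1 = 1800692/1800693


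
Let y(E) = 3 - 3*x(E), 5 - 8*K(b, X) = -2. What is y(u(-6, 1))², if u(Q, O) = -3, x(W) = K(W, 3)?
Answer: 9/64 ≈ 0.14063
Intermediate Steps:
K(b, X) = 7/8 (K(b, X) = 5/8 - ⅛*(-2) = 5/8 + ¼ = 7/8)
x(W) = 7/8
y(E) = 3/8 (y(E) = 3 - 3*7/8 = 3 - 21/8 = 3/8)
y(u(-6, 1))² = (3/8)² = 9/64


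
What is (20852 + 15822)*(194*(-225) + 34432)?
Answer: -338060932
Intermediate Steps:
(20852 + 15822)*(194*(-225) + 34432) = 36674*(-43650 + 34432) = 36674*(-9218) = -338060932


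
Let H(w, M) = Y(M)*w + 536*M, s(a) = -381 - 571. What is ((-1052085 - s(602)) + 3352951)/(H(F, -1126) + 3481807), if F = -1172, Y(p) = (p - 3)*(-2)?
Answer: 2301818/231895 ≈ 9.9261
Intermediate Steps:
Y(p) = 6 - 2*p (Y(p) = (-3 + p)*(-2) = 6 - 2*p)
s(a) = -952
H(w, M) = 536*M + w*(6 - 2*M) (H(w, M) = (6 - 2*M)*w + 536*M = w*(6 - 2*M) + 536*M = 536*M + w*(6 - 2*M))
((-1052085 - s(602)) + 3352951)/(H(F, -1126) + 3481807) = ((-1052085 - 1*(-952)) + 3352951)/((536*(-1126) - 2*(-1172)*(-3 - 1126)) + 3481807) = ((-1052085 + 952) + 3352951)/((-603536 - 2*(-1172)*(-1129)) + 3481807) = (-1051133 + 3352951)/((-603536 - 2646376) + 3481807) = 2301818/(-3249912 + 3481807) = 2301818/231895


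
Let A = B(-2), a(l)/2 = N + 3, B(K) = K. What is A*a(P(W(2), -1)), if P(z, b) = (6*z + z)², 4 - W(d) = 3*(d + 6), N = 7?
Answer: -40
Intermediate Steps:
W(d) = -14 - 3*d (W(d) = 4 - 3*(d + 6) = 4 - 3*(6 + d) = 4 - (18 + 3*d) = 4 + (-18 - 3*d) = -14 - 3*d)
P(z, b) = 49*z² (P(z, b) = (7*z)² = 49*z²)
a(l) = 20 (a(l) = 2*(7 + 3) = 2*10 = 20)
A = -2
A*a(P(W(2), -1)) = -2*20 = -40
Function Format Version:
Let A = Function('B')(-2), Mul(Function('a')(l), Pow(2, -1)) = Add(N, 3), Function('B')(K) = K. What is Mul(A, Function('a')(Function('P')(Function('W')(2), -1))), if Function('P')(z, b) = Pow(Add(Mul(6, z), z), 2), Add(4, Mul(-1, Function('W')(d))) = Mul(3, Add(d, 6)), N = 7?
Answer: -40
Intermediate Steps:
Function('W')(d) = Add(-14, Mul(-3, d)) (Function('W')(d) = Add(4, Mul(-1, Mul(3, Add(d, 6)))) = Add(4, Mul(-1, Mul(3, Add(6, d)))) = Add(4, Mul(-1, Add(18, Mul(3, d)))) = Add(4, Add(-18, Mul(-3, d))) = Add(-14, Mul(-3, d)))
Function('P')(z, b) = Mul(49, Pow(z, 2)) (Function('P')(z, b) = Pow(Mul(7, z), 2) = Mul(49, Pow(z, 2)))
Function('a')(l) = 20 (Function('a')(l) = Mul(2, Add(7, 3)) = Mul(2, 10) = 20)
A = -2
Mul(A, Function('a')(Function('P')(Function('W')(2), -1))) = Mul(-2, 20) = -40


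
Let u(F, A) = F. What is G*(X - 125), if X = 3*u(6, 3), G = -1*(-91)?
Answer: -9737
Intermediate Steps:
G = 91
X = 18 (X = 3*6 = 18)
G*(X - 125) = 91*(18 - 125) = 91*(-107) = -9737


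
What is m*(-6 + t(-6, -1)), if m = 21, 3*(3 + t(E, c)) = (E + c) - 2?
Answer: -252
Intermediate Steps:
t(E, c) = -11/3 + E/3 + c/3 (t(E, c) = -3 + ((E + c) - 2)/3 = -3 + (-2 + E + c)/3 = -3 + (-⅔ + E/3 + c/3) = -11/3 + E/3 + c/3)
m*(-6 + t(-6, -1)) = 21*(-6 + (-11/3 + (⅓)*(-6) + (⅓)*(-1))) = 21*(-6 + (-11/3 - 2 - ⅓)) = 21*(-6 - 6) = 21*(-12) = -252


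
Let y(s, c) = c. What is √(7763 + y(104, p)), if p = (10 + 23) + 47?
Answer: √7843 ≈ 88.561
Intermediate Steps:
p = 80 (p = 33 + 47 = 80)
√(7763 + y(104, p)) = √(7763 + 80) = √7843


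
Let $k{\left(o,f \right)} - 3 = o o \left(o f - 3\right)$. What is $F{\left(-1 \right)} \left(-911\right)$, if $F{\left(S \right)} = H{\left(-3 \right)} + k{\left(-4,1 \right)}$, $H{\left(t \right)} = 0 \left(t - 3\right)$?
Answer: $99299$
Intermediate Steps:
$H{\left(t \right)} = 0$ ($H{\left(t \right)} = 0 \left(-3 + t\right) = 0$)
$k{\left(o,f \right)} = 3 + o^{2} \left(-3 + f o\right)$ ($k{\left(o,f \right)} = 3 + o o \left(o f - 3\right) = 3 + o^{2} \left(f o - 3\right) = 3 + o^{2} \left(-3 + f o\right)$)
$F{\left(S \right)} = -109$ ($F{\left(S \right)} = 0 + \left(3 - 3 \left(-4\right)^{2} + 1 \left(-4\right)^{3}\right) = 0 + \left(3 - 48 + 1 \left(-64\right)\right) = 0 - 109 = -109$)
$F{\left(-1 \right)} \left(-911\right) = \left(-109\right) \left(-911\right) = 99299$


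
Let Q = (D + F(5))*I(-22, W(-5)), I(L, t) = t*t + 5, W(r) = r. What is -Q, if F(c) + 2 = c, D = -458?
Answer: 13650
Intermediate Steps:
F(c) = -2 + c
I(L, t) = 5 + t**2 (I(L, t) = t**2 + 5 = 5 + t**2)
Q = -13650 (Q = (-458 + (-2 + 5))*(5 + (-5)**2) = (-458 + 3)*(5 + 25) = -455*30 = -13650)
-Q = -1*(-13650) = 13650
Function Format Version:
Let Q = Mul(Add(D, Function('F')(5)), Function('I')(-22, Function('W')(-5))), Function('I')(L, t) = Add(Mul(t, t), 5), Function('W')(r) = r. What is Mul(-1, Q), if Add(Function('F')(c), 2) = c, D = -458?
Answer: 13650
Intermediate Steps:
Function('F')(c) = Add(-2, c)
Function('I')(L, t) = Add(5, Pow(t, 2)) (Function('I')(L, t) = Add(Pow(t, 2), 5) = Add(5, Pow(t, 2)))
Q = -13650 (Q = Mul(Add(-458, Add(-2, 5)), Add(5, Pow(-5, 2))) = Mul(Add(-458, 3), Add(5, 25)) = Mul(-455, 30) = -13650)
Mul(-1, Q) = Mul(-1, -13650) = 13650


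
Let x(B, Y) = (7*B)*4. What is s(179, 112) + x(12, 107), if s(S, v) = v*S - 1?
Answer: 20383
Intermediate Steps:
x(B, Y) = 28*B
s(S, v) = -1 + S*v (s(S, v) = S*v - 1 = -1 + S*v)
s(179, 112) + x(12, 107) = (-1 + 179*112) + 28*12 = (-1 + 20048) + 336 = 20047 + 336 = 20383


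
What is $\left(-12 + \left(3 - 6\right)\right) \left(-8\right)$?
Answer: $120$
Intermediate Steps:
$\left(-12 + \left(3 - 6\right)\right) \left(-8\right) = \left(-12 - 3\right) \left(-8\right) = \left(-15\right) \left(-8\right) = 120$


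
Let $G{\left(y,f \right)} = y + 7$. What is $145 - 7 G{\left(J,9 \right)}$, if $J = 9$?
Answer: $33$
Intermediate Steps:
$G{\left(y,f \right)} = 7 + y$
$145 - 7 G{\left(J,9 \right)} = 145 - 7 \left(7 + 9\right) = 145 - 112 = 33$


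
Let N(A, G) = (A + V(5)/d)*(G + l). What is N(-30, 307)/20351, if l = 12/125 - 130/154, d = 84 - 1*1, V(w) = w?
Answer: -209284854/464511575 ≈ -0.45055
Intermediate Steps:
d = 83 (d = 84 - 1 = 83)
l = -7201/9625 (l = 12*(1/125) - 130*1/154 = 12/125 - 65/77 = -7201/9625 ≈ -0.74816)
N(A, G) = (-7201/9625 + G)*(5/83 + A) (N(A, G) = (A + 5/83)*(G - 7201/9625) = (A + 5*(1/83))*(-7201/9625 + G) = (A + 5/83)*(-7201/9625 + G) = (5/83 + A)*(-7201/9625 + G) = (-7201/9625 + G)*(5/83 + A))
N(-30, 307)/20351 = (-7201/159775 + (5/83)*307 + (1/9625)*(-30)*(-7201 + 9625*307))/20351 = (-7201/159775 + 1535/83 + (1/9625)*(-30)*(-7201 + 2954875))*(1/20351) = (-7201/159775 + 1535/83 + (1/9625)*(-30)*2947674)*(1/20351) = (-7201/159775 + 1535/83 - 17686044/1925)*(1/20351) = -209284854/22825*1/20351 = -209284854/464511575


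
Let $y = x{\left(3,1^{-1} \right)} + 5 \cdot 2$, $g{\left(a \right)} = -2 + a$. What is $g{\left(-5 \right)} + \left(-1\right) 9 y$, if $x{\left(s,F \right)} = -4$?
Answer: $-61$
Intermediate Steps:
$y = 6$ ($y = -4 + 5 \cdot 2 = -4 + 10 = 6$)
$g{\left(-5 \right)} + \left(-1\right) 9 y = \left(-2 - 5\right) + \left(-1\right) 9 \cdot 6 = -7 - 54 = -61$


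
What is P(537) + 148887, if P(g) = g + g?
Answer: 149961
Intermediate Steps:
P(g) = 2*g
P(537) + 148887 = 2*537 + 148887 = 1074 + 148887 = 149961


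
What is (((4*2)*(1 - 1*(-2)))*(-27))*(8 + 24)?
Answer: -20736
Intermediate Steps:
(((4*2)*(1 - 1*(-2)))*(-27))*(8 + 24) = ((8*(1 + 2))*(-27))*32 = ((8*3)*(-27))*32 = (24*(-27))*32 = -648*32 = -20736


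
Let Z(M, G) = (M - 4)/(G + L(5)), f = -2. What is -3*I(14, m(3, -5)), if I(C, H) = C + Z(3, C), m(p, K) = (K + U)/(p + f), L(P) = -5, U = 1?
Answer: -125/3 ≈ -41.667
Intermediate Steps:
Z(M, G) = (-4 + M)/(-5 + G) (Z(M, G) = (M - 4)/(G - 5) = (-4 + M)/(-5 + G))
m(p, K) = (1 + K)/(-2 + p) (m(p, K) = (K + 1)/(p - 2) = (1 + K)/(-2 + p))
I(C, H) = C - 1/(-5 + C) (I(C, H) = C + (-4 + 3)/(-5 + C) = C - 1/(-5 + C))
-3*I(14, m(3, -5)) = -3*(-1 + 14*(-5 + 14))/(-5 + 14) = -3*(-1 + 14*9)/9 = -(-1 + 126)/3 = -125/3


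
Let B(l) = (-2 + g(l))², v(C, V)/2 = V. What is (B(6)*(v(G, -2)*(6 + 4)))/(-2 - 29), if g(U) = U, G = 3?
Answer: 640/31 ≈ 20.645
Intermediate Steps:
v(C, V) = 2*V
B(l) = (-2 + l)²
(B(6)*(v(G, -2)*(6 + 4)))/(-2 - 29) = ((-2 + 6)²*((2*(-2))*(6 + 4)))/(-2 - 29) = (4²*(-4*10))/(-31) = (16*(-40))*(-1/31) = -640*(-1/31) = 640/31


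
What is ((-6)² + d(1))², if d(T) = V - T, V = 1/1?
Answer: 1296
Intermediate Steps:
V = 1
d(T) = 1 - T
((-6)² + d(1))² = ((-6)² + (1 - 1*1))² = (36 + (1 - 1))² = (36 + 0)² = 36² = 1296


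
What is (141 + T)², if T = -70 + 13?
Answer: 7056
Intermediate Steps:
T = -57
(141 + T)² = (141 - 57)² = 84² = 7056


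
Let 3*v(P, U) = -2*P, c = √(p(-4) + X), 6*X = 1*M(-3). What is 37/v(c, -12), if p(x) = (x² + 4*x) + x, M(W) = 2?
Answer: 111*I*√33/22 ≈ 28.984*I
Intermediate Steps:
X = ⅓ (X = (1*2)/6 = (⅙)*2 = ⅓ ≈ 0.33333)
p(x) = x² + 5*x
c = I*√33/3 (c = √(-4*(5 - 4) + ⅓) = √(-4*1 + ⅓) = √(-4 + ⅓) = √(-11/3) = I*√33/3 ≈ 1.9149*I)
v(P, U) = -2*P/3 (v(P, U) = (-2*P)/3 = -2*P/3)
37/v(c, -12) = 37/((-2*I*√33/9)) = 37*(3*I*√33/22) = 111*I*√33/22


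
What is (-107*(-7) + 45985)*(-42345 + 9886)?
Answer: -1516938906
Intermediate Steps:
(-107*(-7) + 45985)*(-42345 + 9886) = (749 + 45985)*(-32459) = 46734*(-32459) = -1516938906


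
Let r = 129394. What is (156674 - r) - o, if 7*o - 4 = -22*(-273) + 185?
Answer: 26395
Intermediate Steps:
o = 885 (o = 4/7 + (-22*(-273) + 185)/7 = 4/7 + (6006 + 185)/7 = 4/7 + (⅐)*6191 = 4/7 + 6191/7 = 885)
(156674 - r) - o = (156674 - 1*129394) - 1*885 = (156674 - 129394) - 885 = 27280 - 885 = 26395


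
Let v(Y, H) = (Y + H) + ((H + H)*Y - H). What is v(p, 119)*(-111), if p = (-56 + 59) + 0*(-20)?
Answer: -79587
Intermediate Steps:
p = 3 (p = 3 + 0 = 3)
v(Y, H) = Y + 2*H*Y (v(Y, H) = (H + Y) + ((2*H)*Y - H) = (H + Y) + (2*H*Y - H) = (H + Y) + (-H + 2*H*Y) = Y + 2*H*Y)
v(p, 119)*(-111) = (3*(1 + 2*119))*(-111) = (3*(1 + 238))*(-111) = (3*239)*(-111) = 717*(-111) = -79587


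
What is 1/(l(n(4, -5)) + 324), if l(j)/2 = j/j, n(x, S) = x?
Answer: 1/326 ≈ 0.0030675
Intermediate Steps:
l(j) = 2 (l(j) = 2*(j/j) = 2*1 = 2)
1/(l(n(4, -5)) + 324) = 1/(2 + 324) = 1/326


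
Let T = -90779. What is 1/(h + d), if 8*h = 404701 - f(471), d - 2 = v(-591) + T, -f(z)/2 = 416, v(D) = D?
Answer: -8/325411 ≈ -2.4584e-5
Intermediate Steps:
f(z) = -832 (f(z) = -2*416 = -832)
d = -91368 (d = 2 + (-591 - 90779) = 2 - 91370 = -91368)
h = 405533/8 (h = (404701 - 1*(-832))/8 = (404701 + 832)/8 = (1/8)*405533 = 405533/8 ≈ 50692.)
1/(h + d) = 1/(405533/8 - 91368) = 1/(-325411/8) = -8/325411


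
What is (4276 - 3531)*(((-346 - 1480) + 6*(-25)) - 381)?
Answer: -1755965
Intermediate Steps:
(4276 - 3531)*(((-346 - 1480) + 6*(-25)) - 381) = 745*((-1826 - 150) - 381) = 745*(-1976 - 381) = 745*(-2357) = -1755965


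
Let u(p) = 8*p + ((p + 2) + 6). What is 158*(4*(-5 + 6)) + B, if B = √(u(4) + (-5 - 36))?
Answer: 632 + √3 ≈ 633.73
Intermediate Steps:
u(p) = 8 + 9*p (u(p) = 8*p + ((2 + p) + 6) = 8*p + (8 + p) = 8 + 9*p)
B = √3 (B = √((8 + 9*4) + (-5 - 36)) = √((8 + 36) - 41) = √(44 - 41) = √3 ≈ 1.7320)
158*(4*(-5 + 6)) + B = 158*(4*(-5 + 6)) + √3 = 158*(4*1) + √3 = 158*4 + √3 = 632 + √3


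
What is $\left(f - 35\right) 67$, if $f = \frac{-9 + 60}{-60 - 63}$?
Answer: $- \frac{97284}{41} \approx -2372.8$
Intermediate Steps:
$f = - \frac{17}{41}$ ($f = \frac{51}{-123} = 51 \left(- \frac{1}{123}\right) = - \frac{17}{41} \approx -0.41463$)
$\left(f - 35\right) 67 = \left(- \frac{17}{41} - 35\right) 67 = \left(- \frac{1452}{41}\right) 67 = - \frac{97284}{41}$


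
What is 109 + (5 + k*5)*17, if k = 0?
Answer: 194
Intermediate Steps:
109 + (5 + k*5)*17 = 109 + (5 + 0*5)*17 = 109 + (5 + 0)*17 = 109 + 5*17 = 109 + 85 = 194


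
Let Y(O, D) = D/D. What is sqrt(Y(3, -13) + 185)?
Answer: sqrt(186) ≈ 13.638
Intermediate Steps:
Y(O, D) = 1
sqrt(Y(3, -13) + 185) = sqrt(1 + 185) = sqrt(186)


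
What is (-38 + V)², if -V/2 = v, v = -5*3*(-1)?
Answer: 4624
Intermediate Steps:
v = 15 (v = -15*(-1) = 15)
V = -30 (V = -2*15 = -30)
(-38 + V)² = (-38 - 30)² = (-68)² = 4624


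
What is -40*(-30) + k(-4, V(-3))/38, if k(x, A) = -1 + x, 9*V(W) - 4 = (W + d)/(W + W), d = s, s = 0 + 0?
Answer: 45595/38 ≈ 1199.9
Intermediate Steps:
s = 0
d = 0
V(W) = 1/2 (V(W) = 4/9 + ((W + 0)/(W + W))/9 = 4/9 + (W/((2*W)))/9 = 4/9 + (W*(1/(2*W)))/9 = 4/9 + (1/9)*(1/2) = 4/9 + 1/18 = 1/2)
-40*(-30) + k(-4, V(-3))/38 = -40*(-30) + (-1 - 4)/38 = 1200 - 5*1/38 = 1200 - 5/38 = 45595/38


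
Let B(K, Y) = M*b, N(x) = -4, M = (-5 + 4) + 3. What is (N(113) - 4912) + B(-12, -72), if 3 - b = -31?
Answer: -4848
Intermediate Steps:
M = 2 (M = -1 + 3 = 2)
b = 34 (b = 3 - 1*(-31) = 3 + 31 = 34)
B(K, Y) = 68 (B(K, Y) = 2*34 = 68)
(N(113) - 4912) + B(-12, -72) = (-4 - 4912) + 68 = -4916 + 68 = -4848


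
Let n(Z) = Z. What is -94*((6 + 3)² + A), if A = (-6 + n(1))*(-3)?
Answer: -9024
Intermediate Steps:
A = 15 (A = (-6 + 1)*(-3) = -5*(-3) = 15)
-94*((6 + 3)² + A) = -94*((6 + 3)² + 15) = -94*(9² + 15) = -94*(81 + 15) = -94*96 = -9024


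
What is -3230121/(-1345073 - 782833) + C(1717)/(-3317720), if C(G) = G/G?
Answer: 1786105819369/1176632715720 ≈ 1.5180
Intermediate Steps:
C(G) = 1
-3230121/(-1345073 - 782833) + C(1717)/(-3317720) = -3230121/(-1345073 - 782833) + 1/(-3317720) = -3230121/(-2127906) + 1*(-1/3317720) = -3230121*(-1/2127906) - 1/3317720 = 1076707/709302 - 1/3317720 = 1786105819369/1176632715720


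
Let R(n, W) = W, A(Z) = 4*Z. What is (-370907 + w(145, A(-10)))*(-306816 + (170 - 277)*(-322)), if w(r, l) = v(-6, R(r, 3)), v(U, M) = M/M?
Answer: 101020699972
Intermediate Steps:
v(U, M) = 1
w(r, l) = 1
(-370907 + w(145, A(-10)))*(-306816 + (170 - 277)*(-322)) = (-370907 + 1)*(-306816 + (170 - 277)*(-322)) = -370906*(-306816 - 107*(-322)) = -370906*(-306816 + 34454) = -370906*(-272362) = 101020699972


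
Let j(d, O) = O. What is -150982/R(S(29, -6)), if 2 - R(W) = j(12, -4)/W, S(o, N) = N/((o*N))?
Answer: -75491/59 ≈ -1279.5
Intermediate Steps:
S(o, N) = 1/o (S(o, N) = N/((N*o)) = N*(1/(N*o)) = 1/o)
R(W) = 2 + 4/W (R(W) = 2 - (-4)/W = 2 + 4/W)
-150982/R(S(29, -6)) = -150982/(2 + 4/(1/29)) = -150982/(2 + 4*29) = -150982/(2 + 116) = -150982/118 = -150982*1/118 = -75491/59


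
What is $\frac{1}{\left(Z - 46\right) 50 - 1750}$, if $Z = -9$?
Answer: $- \frac{1}{4500} \approx -0.00022222$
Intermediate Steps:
$\frac{1}{\left(Z - 46\right) 50 - 1750} = \frac{1}{\left(-9 - 46\right) 50 - 1750} = \frac{1}{\left(-55\right) 50 - 1750} = \frac{1}{-2750 - 1750} = \frac{1}{-4500} = - \frac{1}{4500}$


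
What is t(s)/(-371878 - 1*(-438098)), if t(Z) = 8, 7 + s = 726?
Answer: 2/16555 ≈ 0.00012081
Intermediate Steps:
s = 719 (s = -7 + 726 = 719)
t(s)/(-371878 - 1*(-438098)) = 8/(-371878 - 1*(-438098)) = 8/(-371878 + 438098) = 8/66220 = 8*(1/66220) = 2/16555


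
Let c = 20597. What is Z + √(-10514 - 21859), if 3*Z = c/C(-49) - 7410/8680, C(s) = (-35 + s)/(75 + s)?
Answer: -2371915/1116 + 3*I*√3597 ≈ -2125.4 + 179.93*I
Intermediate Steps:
C(s) = (-35 + s)/(75 + s)
Z = -2371915/1116 (Z = (20597/(((-35 - 49)/(75 - 49))) - 7410/8680)/3 = (20597/((-84/26)) - 7410*1/8680)/3 = (20597/(((1/26)*(-84))) - 741/868)/3 = (20597/(-42/13) - 741/868)/3 = (20597*(-13/42) - 741/868)/3 = (-267761/42 - 741/868)/3 = (⅓)*(-2371915/372) = -2371915/1116 ≈ -2125.4)
Z + √(-10514 - 21859) = -2371915/1116 + √(-10514 - 21859) = -2371915/1116 + √(-32373) = -2371915/1116 + 3*I*√3597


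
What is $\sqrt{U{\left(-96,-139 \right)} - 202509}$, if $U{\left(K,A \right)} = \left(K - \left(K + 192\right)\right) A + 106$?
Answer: $i \sqrt{175715} \approx 419.18 i$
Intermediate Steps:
$U{\left(K,A \right)} = 106 - 192 A$ ($U{\left(K,A \right)} = \left(K - \left(192 + K\right)\right) A + 106 = - 192 A + 106 = 106 - 192 A$)
$\sqrt{U{\left(-96,-139 \right)} - 202509} = \sqrt{\left(106 - -26688\right) - 202509} = \sqrt{\left(106 + 26688\right) - 202509} = \sqrt{26794 - 202509} = \sqrt{-175715} = i \sqrt{175715}$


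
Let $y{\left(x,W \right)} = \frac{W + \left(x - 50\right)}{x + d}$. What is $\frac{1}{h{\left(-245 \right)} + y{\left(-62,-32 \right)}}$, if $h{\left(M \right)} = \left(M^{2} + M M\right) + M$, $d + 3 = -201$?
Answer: $\frac{133}{15934137} \approx 8.3469 \cdot 10^{-6}$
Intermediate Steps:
$d = -204$ ($d = -3 - 201 = -204$)
$y{\left(x,W \right)} = \frac{-50 + W + x}{-204 + x}$ ($y{\left(x,W \right)} = \frac{W + \left(x - 50\right)}{x - 204} = \frac{W + \left(x - 50\right)}{-204 + x} = \frac{W + \left(-50 + x\right)}{-204 + x} = \frac{-50 + W + x}{-204 + x}$)
$h{\left(M \right)} = M + 2 M^{2}$ ($h{\left(M \right)} = \left(M^{2} + M^{2}\right) + M = 2 M^{2} + M = M + 2 M^{2}$)
$\frac{1}{h{\left(-245 \right)} + y{\left(-62,-32 \right)}} = \frac{1}{- 245 \left(1 + 2 \left(-245\right)\right) + \frac{-50 - 32 - 62}{-204 - 62}} = \frac{1}{- 245 \left(1 - 490\right) + \frac{1}{-266} \left(-144\right)} = \frac{1}{\left(-245\right) \left(-489\right) - - \frac{72}{133}} = \frac{1}{119805 + \frac{72}{133}} = \frac{1}{\frac{15934137}{133}} = \frac{133}{15934137}$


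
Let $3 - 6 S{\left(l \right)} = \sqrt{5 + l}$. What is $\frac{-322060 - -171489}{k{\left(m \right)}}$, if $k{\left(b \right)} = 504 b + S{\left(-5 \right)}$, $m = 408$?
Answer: $- \frac{301142}{411265} \approx -0.73223$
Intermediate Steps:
$S{\left(l \right)} = \frac{1}{2} - \frac{\sqrt{5 + l}}{6}$
$k{\left(b \right)} = \frac{1}{2} + 504 b$ ($k{\left(b \right)} = 504 b + \left(\frac{1}{2} - \frac{\sqrt{5 - 5}}{6}\right) = 504 b + \left(\frac{1}{2} - \frac{\sqrt{0}}{6}\right) = 504 b + \left(\frac{1}{2} - 0\right) = 504 b + \left(\frac{1}{2} + 0\right) = 504 b + \frac{1}{2} = \frac{1}{2} + 504 b$)
$\frac{-322060 - -171489}{k{\left(m \right)}} = \frac{-322060 - -171489}{\frac{1}{2} + 504 \cdot 408} = \frac{-322060 + 171489}{\frac{1}{2} + 205632} = - \frac{150571}{\frac{411265}{2}} = \left(-150571\right) \frac{2}{411265} = - \frac{301142}{411265}$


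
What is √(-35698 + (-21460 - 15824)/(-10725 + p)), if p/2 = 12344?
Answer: I*√6960394339054/13963 ≈ 188.95*I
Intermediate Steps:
p = 24688 (p = 2*12344 = 24688)
√(-35698 + (-21460 - 15824)/(-10725 + p)) = √(-35698 + (-21460 - 15824)/(-10725 + 24688)) = √(-35698 - 37284/13963) = √(-498488458/13963) = I*√6960394339054/13963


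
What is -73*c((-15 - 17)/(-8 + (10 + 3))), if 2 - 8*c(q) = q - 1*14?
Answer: -1022/5 ≈ -204.40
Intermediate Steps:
c(q) = 2 - q/8 (c(q) = 1/4 - (q - 1*14)/8 = 1/4 - (q - 14)/8 = 1/4 - (-14 + q)/8 = 1/4 + (7/4 - q/8) = 2 - q/8)
-73*c((-15 - 17)/(-8 + (10 + 3))) = -73*(2 - (-15 - 17)/(8*(-8 + (10 + 3)))) = -73*(2 - (-4)/(-8 + 13)) = -73*(2 - (-4)/5) = -73*(2 - 1/8*(-32/5)) = -73*(2 + 4/5) = -73*14/5 = -1022/5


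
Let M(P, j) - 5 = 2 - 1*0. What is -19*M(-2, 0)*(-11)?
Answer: 1463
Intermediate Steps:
M(P, j) = 7 (M(P, j) = 5 + (2 - 1*0) = 5 + (2 + 0) = 5 + 2 = 7)
-19*M(-2, 0)*(-11) = -19*7*(-11) = -133*(-11) = 1463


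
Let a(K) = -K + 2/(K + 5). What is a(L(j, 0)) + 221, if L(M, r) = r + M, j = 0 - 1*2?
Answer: 671/3 ≈ 223.67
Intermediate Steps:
j = -2 (j = 0 - 2 = -2)
L(M, r) = M + r
a(K) = -K + 2/(5 + K)
a(L(j, 0)) + 221 = (2 - (-2 + 0)² - 5*(-2 + 0))/(5 + (-2 + 0)) + 221 = (2 - 1*(-2)² - 5*(-2))/(5 - 2) + 221 = (2 - 1*4 + 10)/3 + 221 = (2 - 4 + 10)/3 + 221 = (⅓)*8 + 221 = 8/3 + 221 = 671/3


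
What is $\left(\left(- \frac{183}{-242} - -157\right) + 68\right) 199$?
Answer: $\frac{10871967}{242} \approx 44926.0$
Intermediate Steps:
$\left(\left(- \frac{183}{-242} - -157\right) + 68\right) 199 = \left(\left(\left(-183\right) \left(- \frac{1}{242}\right) + 157\right) + 68\right) 199 = \left(\left(\frac{183}{242} + 157\right) + 68\right) 199 = \left(\frac{38177}{242} + 68\right) 199 = \frac{54633}{242} \cdot 199 = \frac{10871967}{242}$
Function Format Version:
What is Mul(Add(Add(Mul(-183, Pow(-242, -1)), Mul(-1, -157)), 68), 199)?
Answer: Rational(10871967, 242) ≈ 44926.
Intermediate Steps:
Mul(Add(Add(Mul(-183, Pow(-242, -1)), Mul(-1, -157)), 68), 199) = Mul(Add(Add(Mul(-183, Rational(-1, 242)), 157), 68), 199) = Mul(Add(Add(Rational(183, 242), 157), 68), 199) = Mul(Add(Rational(38177, 242), 68), 199) = Mul(Rational(54633, 242), 199) = Rational(10871967, 242)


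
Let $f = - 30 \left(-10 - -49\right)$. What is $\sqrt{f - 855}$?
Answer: $45 i \approx 45.0 i$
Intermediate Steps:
$f = -1170$ ($f = - 30 \left(-10 + 49\right) = \left(-30\right) 39 = -1170$)
$\sqrt{f - 855} = \sqrt{-1170 - 855} = \sqrt{-2025} = 45 i$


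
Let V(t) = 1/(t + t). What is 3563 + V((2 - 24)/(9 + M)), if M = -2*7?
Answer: 156777/44 ≈ 3563.1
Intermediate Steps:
M = -14
V(t) = 1/(2*t)
3563 + V((2 - 24)/(9 + M)) = 3563 + 1/(2*(((2 - 24)/(9 - 14)))) = 3563 + 1/(2*((-22/(-5)))) = 3563 + 1/(2*((-22*(-⅕)))) = 3563 + 1/(2*(22/5)) = 3563 + (½)*(5/22) = 3563 + 5/44 = 156777/44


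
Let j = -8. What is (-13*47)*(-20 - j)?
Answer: 7332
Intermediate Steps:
(-13*47)*(-20 - j) = (-13*47)*(-20 - 1*(-8)) = -611*(-20 + 8) = -611*(-12) = 7332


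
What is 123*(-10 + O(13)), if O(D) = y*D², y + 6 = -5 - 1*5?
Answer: -333822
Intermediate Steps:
y = -16 (y = -6 + (-5 - 1*5) = -6 + (-5 - 5) = -6 - 10 = -16)
O(D) = -16*D²
123*(-10 + O(13)) = 123*(-10 - 16*13²) = 123*(-10 - 16*169) = 123*(-10 - 2704) = 123*(-2714) = -333822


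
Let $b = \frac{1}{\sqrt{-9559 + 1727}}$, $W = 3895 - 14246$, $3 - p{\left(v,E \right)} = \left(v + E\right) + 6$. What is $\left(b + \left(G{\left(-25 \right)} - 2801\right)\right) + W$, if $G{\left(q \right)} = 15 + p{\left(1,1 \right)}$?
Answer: $-13142 - \frac{i \sqrt{1958}}{3916} \approx -13142.0 - 0.0113 i$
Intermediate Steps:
$p{\left(v,E \right)} = -3 - E - v$ ($p{\left(v,E \right)} = 3 - \left(\left(v + E\right) + 6\right) = 3 - \left(\left(E + v\right) + 6\right) = 3 - \left(6 + E + v\right) = -3 - E - v$)
$G{\left(q \right)} = 10$ ($G{\left(q \right)} = 15 - 5 = 10$)
$W = -10351$ ($W = 3895 - 14246 = -10351$)
$b = - \frac{i \sqrt{1958}}{3916}$ ($b = \frac{1}{\sqrt{-7832}} = \frac{1}{2 i \sqrt{1958}} = - \frac{i \sqrt{1958}}{3916} \approx - 0.0113 i$)
$\left(b + \left(G{\left(-25 \right)} - 2801\right)\right) + W = \left(- \frac{i \sqrt{1958}}{3916} + \left(10 - 2801\right)\right) - 10351 = \left(- \frac{i \sqrt{1958}}{3916} - 2791\right) - 10351 = \left(-2791 - \frac{i \sqrt{1958}}{3916}\right) - 10351 = -13142 - \frac{i \sqrt{1958}}{3916}$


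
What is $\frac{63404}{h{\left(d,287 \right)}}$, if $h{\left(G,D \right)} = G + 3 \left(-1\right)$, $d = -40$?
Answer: $- \frac{63404}{43} \approx -1474.5$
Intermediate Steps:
$h{\left(G,D \right)} = -3 + G$ ($h{\left(G,D \right)} = G - 3 = -3 + G$)
$\frac{63404}{h{\left(d,287 \right)}} = \frac{63404}{-3 - 40} = \frac{63404}{-43} = 63404 \left(- \frac{1}{43}\right) = - \frac{63404}{43}$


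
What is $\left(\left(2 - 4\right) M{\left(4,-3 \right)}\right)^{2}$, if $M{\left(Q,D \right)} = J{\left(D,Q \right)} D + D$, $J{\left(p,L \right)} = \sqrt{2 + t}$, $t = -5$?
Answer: $-72 + 72 i \sqrt{3} \approx -72.0 + 124.71 i$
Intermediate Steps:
$J{\left(p,L \right)} = i \sqrt{3}$ ($J{\left(p,L \right)} = \sqrt{2 - 5} = \sqrt{-3} = i \sqrt{3}$)
$M{\left(Q,D \right)} = D + i D \sqrt{3}$ ($M{\left(Q,D \right)} = i \sqrt{3} D + D = i D \sqrt{3} + D = D + i D \sqrt{3}$)
$\left(\left(2 - 4\right) M{\left(4,-3 \right)}\right)^{2} = \left(\left(2 - 4\right) \left(- 3 \left(1 + i \sqrt{3}\right)\right)\right)^{2} = \left(\left(2 - 4\right) \left(-3 - 3 i \sqrt{3}\right)\right)^{2} = \left(- 2 \left(-3 - 3 i \sqrt{3}\right)\right)^{2} = \left(6 + 6 i \sqrt{3}\right)^{2}$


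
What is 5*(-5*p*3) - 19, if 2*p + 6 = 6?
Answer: -19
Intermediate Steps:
p = 0 (p = -3 + (½)*6 = -3 + 3 = 0)
5*(-5*p*3) - 19 = 5*(-5*0*3) - 19 = 5*(0*3) - 19 = 5*0 - 19 = 0 - 19 = -19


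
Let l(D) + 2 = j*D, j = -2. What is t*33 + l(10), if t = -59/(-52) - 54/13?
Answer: -6325/52 ≈ -121.63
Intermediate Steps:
l(D) = -2 - 2*D
t = -157/52 (t = -59*(-1/52) - 54*1/13 = 59/52 - 54/13 = -157/52 ≈ -3.0192)
t*33 + l(10) = -157/52*33 + (-2 - 2*10) = -5181/52 + (-2 - 20) = -5181/52 - 22 = -6325/52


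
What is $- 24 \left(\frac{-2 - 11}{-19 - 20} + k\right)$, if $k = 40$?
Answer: $-968$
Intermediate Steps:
$- 24 \left(\frac{-2 - 11}{-19 - 20} + k\right) = - 24 \left(\frac{-2 - 11}{-19 - 20} + 40\right) = - 24 \left(- \frac{13}{-39} + 40\right) = - 24 \left(\left(-13\right) \left(- \frac{1}{39}\right) + 40\right) = - 24 \left(\frac{1}{3} + 40\right) = \left(-24\right) \frac{121}{3} = -968$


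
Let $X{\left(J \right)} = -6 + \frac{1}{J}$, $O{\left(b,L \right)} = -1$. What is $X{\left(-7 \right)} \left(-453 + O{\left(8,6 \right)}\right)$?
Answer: $\frac{19522}{7} \approx 2788.9$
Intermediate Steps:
$X{\left(-7 \right)} \left(-453 + O{\left(8,6 \right)}\right) = \left(-6 + \frac{1}{-7}\right) \left(-453 - 1\right) = \left(-6 - \frac{1}{7}\right) \left(-454\right) = \left(- \frac{43}{7}\right) \left(-454\right) = \frac{19522}{7}$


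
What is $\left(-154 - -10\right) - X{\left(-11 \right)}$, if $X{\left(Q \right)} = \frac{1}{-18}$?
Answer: $- \frac{2591}{18} \approx -143.94$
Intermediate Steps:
$X{\left(Q \right)} = - \frac{1}{18}$
$\left(-154 - -10\right) - X{\left(-11 \right)} = \left(-154 - -10\right) - - \frac{1}{18} = \left(-154 + 10\right) + \frac{1}{18} = -144 + \frac{1}{18} = - \frac{2591}{18}$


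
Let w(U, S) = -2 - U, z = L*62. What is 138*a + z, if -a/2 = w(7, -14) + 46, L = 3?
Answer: -10026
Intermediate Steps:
z = 186 (z = 3*62 = 186)
a = -74 (a = -2*((-2 - 1*7) + 46) = -2*((-2 - 7) + 46) = -2*(-9 + 46) = -2*37 = -74)
138*a + z = 138*(-74) + 186 = -10212 + 186 = -10026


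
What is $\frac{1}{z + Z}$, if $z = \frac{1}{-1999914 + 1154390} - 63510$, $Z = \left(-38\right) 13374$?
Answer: $- \frac{845524}{483404672329} \approx -1.7491 \cdot 10^{-6}$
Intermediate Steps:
$Z = -508212$
$z = - \frac{53699229241}{845524}$ ($z = \frac{1}{-845524} - 63510 = - \frac{1}{845524} - 63510 = - \frac{53699229241}{845524} \approx -63510.0$)
$\frac{1}{z + Z} = \frac{1}{- \frac{53699229241}{845524} - 508212} = \frac{1}{- \frac{483404672329}{845524}} = - \frac{845524}{483404672329}$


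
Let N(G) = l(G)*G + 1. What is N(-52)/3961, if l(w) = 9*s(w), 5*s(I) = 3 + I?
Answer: 22937/19805 ≈ 1.1581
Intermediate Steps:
s(I) = 3/5 + I/5 (s(I) = (3 + I)/5 = 3/5 + I/5)
l(w) = 27/5 + 9*w/5 (l(w) = 9*(3/5 + w/5) = 27/5 + 9*w/5)
N(G) = 1 + G*(27/5 + 9*G/5) (N(G) = (27/5 + 9*G/5)*G + 1 = G*(27/5 + 9*G/5) + 1 = 1 + G*(27/5 + 9*G/5))
N(-52)/3961 = (1 + (9/5)*(-52)*(3 - 52))/3961 = (1 + (9/5)*(-52)*(-49))*(1/3961) = (1 + 22932/5)*(1/3961) = (22937/5)*(1/3961) = 22937/19805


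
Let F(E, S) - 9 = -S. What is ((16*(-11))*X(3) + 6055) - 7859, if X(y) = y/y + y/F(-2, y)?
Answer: -2068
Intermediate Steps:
F(E, S) = 9 - S
X(y) = 1 + y/(9 - y) (X(y) = y/y + y/(9 - y) = 1 + y/(9 - y))
((16*(-11))*X(3) + 6055) - 7859 = ((16*(-11))*(-9/(-9 + 3)) + 6055) - 7859 = (-(-1584)/(-6) + 6055) - 7859 = (-(-1584)*(-1)/6 + 6055) - 7859 = (-176*3/2 + 6055) - 7859 = (-264 + 6055) - 7859 = 5791 - 7859 = -2068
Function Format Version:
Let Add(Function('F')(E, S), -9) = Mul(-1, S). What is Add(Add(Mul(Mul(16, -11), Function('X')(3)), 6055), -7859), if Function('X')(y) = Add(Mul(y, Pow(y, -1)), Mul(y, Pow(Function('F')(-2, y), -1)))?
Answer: -2068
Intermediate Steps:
Function('F')(E, S) = Add(9, Mul(-1, S))
Function('X')(y) = Add(1, Mul(y, Pow(Add(9, Mul(-1, y)), -1))) (Function('X')(y) = Add(Mul(y, Pow(y, -1)), Mul(y, Pow(Add(9, Mul(-1, y)), -1))) = Add(1, Mul(y, Pow(Add(9, Mul(-1, y)), -1))))
Add(Add(Mul(Mul(16, -11), Function('X')(3)), 6055), -7859) = Add(Add(Mul(Mul(16, -11), Mul(-9, Pow(Add(-9, 3), -1))), 6055), -7859) = Add(Add(Mul(-176, Mul(-9, Pow(-6, -1))), 6055), -7859) = Add(Add(Mul(-176, Mul(-9, Rational(-1, 6))), 6055), -7859) = Add(Add(Mul(-176, Rational(3, 2)), 6055), -7859) = Add(Add(-264, 6055), -7859) = Add(5791, -7859) = -2068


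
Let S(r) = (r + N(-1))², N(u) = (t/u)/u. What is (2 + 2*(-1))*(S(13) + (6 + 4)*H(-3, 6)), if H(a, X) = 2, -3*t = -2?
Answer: 0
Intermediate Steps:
t = ⅔ (t = -⅓*(-2) = ⅔ ≈ 0.66667)
N(u) = 2/(3*u²) (N(u) = (2/(3*u))/u = 2/(3*u²))
S(r) = (⅔ + r)² (S(r) = (r + (⅔)/(-1)²)² = (r + (⅔)*1)² = (r + ⅔)² = (⅔ + r)²)
(2 + 2*(-1))*(S(13) + (6 + 4)*H(-3, 6)) = (2 + 2*(-1))*((2 + 3*13)²/9 + (6 + 4)*2) = (2 - 2)*((2 + 39)²/9 + 10*2) = 0*((⅑)*41² + 20) = 0*((⅑)*1681 + 20) = 0*(1681/9 + 20) = 0*(1861/9) = 0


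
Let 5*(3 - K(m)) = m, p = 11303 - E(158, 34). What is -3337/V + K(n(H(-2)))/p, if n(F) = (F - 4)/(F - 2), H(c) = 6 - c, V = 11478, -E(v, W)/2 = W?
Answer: -189560617/652581690 ≈ -0.29048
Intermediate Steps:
E(v, W) = -2*W
n(F) = (-4 + F)/(-2 + F)
p = 11371 (p = 11303 - (-2)*34 = 11303 - 1*(-68) = 11303 + 68 = 11371)
K(m) = 3 - m/5
-3337/V + K(n(H(-2)))/p = -3337/11478 + (3 - (-4 + (6 - 1*(-2)))/(5*(-2 + (6 - 1*(-2)))))/11371 = -3337*1/11478 + (3 - (-4 + (6 + 2))/(5*(-2 + (6 + 2))))*(1/11371) = -3337/11478 + (3 - (-4 + 8)/(5*(-2 + 8)))*(1/11371) = -3337/11478 + (3 - 4/(5*6))*(1/11371) = -3337/11478 + (3 - 4/30)*(1/11371) = -3337/11478 + (3 - 1/5*2/3)*(1/11371) = -3337/11478 + (3 - 2/15)*(1/11371) = -3337/11478 + (43/15)*(1/11371) = -3337/11478 + 43/170565 = -189560617/652581690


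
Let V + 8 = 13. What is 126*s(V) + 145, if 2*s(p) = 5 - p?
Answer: 145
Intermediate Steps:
V = 5 (V = -8 + 13 = 5)
s(p) = 5/2 - p/2 (s(p) = (5 - p)/2 = 5/2 - p/2)
126*s(V) + 145 = 126*(5/2 - ½*5) + 145 = 126*(5/2 - 5/2) + 145 = 126*0 + 145 = 0 + 145 = 145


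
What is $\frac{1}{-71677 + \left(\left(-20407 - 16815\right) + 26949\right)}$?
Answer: $- \frac{1}{81950} \approx -1.2203 \cdot 10^{-5}$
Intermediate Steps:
$\frac{1}{-71677 + \left(\left(-20407 - 16815\right) + 26949\right)} = \frac{1}{-71677 + \left(-37222 + 26949\right)} = \frac{1}{-71677 - 10273} = \frac{1}{-81950} = - \frac{1}{81950}$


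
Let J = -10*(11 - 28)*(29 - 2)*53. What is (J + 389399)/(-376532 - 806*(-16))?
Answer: -632669/363636 ≈ -1.7398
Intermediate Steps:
J = 243270 (J = -(-170)*27*53 = -10*(-459)*53 = 4590*53 = 243270)
(J + 389399)/(-376532 - 806*(-16)) = (243270 + 389399)/(-376532 - 806*(-16)) = 632669/(-376532 + 12896) = 632669/(-363636) = 632669*(-1/363636) = -632669/363636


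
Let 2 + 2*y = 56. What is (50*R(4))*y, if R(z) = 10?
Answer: 13500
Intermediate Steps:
y = 27 (y = -1 + (½)*56 = -1 + 28 = 27)
(50*R(4))*y = (50*10)*27 = 500*27 = 13500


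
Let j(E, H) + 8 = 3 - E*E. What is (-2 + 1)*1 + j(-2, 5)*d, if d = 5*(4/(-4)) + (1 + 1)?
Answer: 26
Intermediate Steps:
j(E, H) = -5 - E² (j(E, H) = -8 + (3 - E*E) = -8 + (3 - E²) = -5 - E²)
d = -3 (d = 5*(4*(-¼)) + 2 = 5*(-1) + 2 = -5 + 2 = -3)
(-2 + 1)*1 + j(-2, 5)*d = (-2 + 1)*1 + (-5 - 1*(-2)²)*(-3) = -1*1 + (-5 - 1*4)*(-3) = -1 + (-5 - 4)*(-3) = -1 - 9*(-3) = -1 + 27 = 26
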